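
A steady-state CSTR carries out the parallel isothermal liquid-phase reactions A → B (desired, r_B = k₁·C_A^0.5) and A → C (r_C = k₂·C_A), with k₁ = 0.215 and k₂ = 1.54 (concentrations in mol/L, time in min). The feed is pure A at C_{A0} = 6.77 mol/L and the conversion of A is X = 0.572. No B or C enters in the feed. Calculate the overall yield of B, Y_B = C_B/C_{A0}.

Exit C_A = C_{A0}(1−X) = 6.77×0.428 = 2.898 mol/L.
In a CSTR the entire volume is at exit conditions, so r_B = 0.215×2.898^0.5 = 0.3660 and r_C = 1.54×2.898 = 4.462.
Fraction of consumed A going to B: r_B/(r_B+r_C) = 0.07580.
C_B = 0.07580·C_{A0}·X = 0.07580×6.77×0.572 = 0.294 mol/L; Y_B = C_B/C_{A0} = 0.0434.

0.0434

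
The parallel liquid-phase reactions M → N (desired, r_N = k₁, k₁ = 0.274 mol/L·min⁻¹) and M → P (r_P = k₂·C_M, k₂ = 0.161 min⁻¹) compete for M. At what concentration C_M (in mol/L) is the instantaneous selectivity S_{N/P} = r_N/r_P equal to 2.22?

S_{N/P} = (k₁/k₂)·C_M⁻¹ ⇒ C_M = (S·k₂/k₁)^(-1).
= (2.22×0.161/0.274)^(-1) = (1.304)^(-1) = 0.767 mol/L.

0.767 mol/L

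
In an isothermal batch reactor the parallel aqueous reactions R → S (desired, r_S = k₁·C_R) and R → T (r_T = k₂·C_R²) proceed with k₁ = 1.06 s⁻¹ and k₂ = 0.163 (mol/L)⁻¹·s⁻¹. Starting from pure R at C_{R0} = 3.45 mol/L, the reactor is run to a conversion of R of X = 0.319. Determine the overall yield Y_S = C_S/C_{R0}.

C_R = C_{R0}(1−X) = 2.349 mol/L.
Along a PFR/batch, dC_S/dC_R = −r_S/(r_S+r_T) = −k₁/(k₁+k₂·C_R).
Integrating from C_{R0} to C_R: C_S = (1.06/0.163)·ln[(1.06+0.163·3.45)/(1.06+0.163·2.35)] = 6.503·ln(1.622/1.443) = 0.7620 mol/L.
Y_S = C_S/C_{R0} = 0.7620/3.45 = 0.221.

0.221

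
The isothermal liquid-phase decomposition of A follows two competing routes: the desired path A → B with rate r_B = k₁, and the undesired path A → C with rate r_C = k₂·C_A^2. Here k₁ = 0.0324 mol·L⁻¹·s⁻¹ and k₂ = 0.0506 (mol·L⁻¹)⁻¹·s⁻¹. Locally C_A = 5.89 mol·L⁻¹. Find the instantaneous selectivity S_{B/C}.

S_{B/C} = r_B/r_C = (k₁)/(k₂·C_A^2) = (k₁/k₂)·C_A^-2.
= (0.0324) / (0.0506×5.890^2) = 0.03240/1.755 = 0.0185.

0.0185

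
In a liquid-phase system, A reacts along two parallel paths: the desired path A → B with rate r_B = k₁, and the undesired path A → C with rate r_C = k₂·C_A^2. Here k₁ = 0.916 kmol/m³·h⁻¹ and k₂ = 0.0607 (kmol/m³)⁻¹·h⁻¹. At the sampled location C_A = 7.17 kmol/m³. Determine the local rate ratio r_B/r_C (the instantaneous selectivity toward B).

S_{B/C} = r_B/r_C = (k₁)/(k₂·C_A^2) = (k₁/k₂)·C_A^-2.
= (0.916) / (0.0607×7.170^2) = 0.9160/3.121 = 0.294.

0.294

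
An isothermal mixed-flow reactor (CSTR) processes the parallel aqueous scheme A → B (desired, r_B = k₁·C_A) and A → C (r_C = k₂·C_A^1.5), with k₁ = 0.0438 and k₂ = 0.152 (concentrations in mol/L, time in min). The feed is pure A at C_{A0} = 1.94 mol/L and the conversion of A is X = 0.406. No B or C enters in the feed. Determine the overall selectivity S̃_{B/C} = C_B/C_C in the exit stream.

Exit C_A = C_{A0}(1−X) = 1.94×0.594 = 1.152 mol/L.
A CSTR operates uniformly at the exit composition, giving r_B = 0.05047 and r_C = 0.1880 (each k·C_A^n at C_A = 1.152).
Overall selectivity = C_B/C_C = r_Bτ/(r_Cτ) = r_B/r_C = 0.268.

0.268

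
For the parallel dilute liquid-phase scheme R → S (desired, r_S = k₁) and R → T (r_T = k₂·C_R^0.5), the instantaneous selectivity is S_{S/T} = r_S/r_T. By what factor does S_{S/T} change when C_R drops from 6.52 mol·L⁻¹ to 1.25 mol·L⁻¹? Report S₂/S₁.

S_{S/T} = (k₁/k₂)·C_R^-0.5, so S₂/S₁ = (C_{R,2}/C_{R,1})^-0.5.
= (1.25/6.52)^(-0.5) = (0.1917)^(-0.5) = 2.28.

2.28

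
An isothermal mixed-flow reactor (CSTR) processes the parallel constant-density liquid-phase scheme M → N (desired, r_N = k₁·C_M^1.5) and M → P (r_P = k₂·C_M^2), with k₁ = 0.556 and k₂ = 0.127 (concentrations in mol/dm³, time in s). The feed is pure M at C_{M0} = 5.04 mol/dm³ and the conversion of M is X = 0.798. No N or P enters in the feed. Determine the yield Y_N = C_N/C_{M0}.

0.649

Exit C_M = C_{M0}(1−X) = 5.04×0.202 = 1.018 mol/dm³.
Rates in a CSTR are evaluated at the outlet concentration: r_N = 0.556×1.018^1.5 = 0.5711, r_P = 0.127×1.018^2 = 0.1316.
Fraction of consumed M going to N: r_N/(r_N+r_P) = 0.8127.
C_N = 0.8127·C_{M0}·X = 0.8127×5.04×0.798 = 3.27 mol/dm³; Y_N = C_N/C_{M0} = 0.649.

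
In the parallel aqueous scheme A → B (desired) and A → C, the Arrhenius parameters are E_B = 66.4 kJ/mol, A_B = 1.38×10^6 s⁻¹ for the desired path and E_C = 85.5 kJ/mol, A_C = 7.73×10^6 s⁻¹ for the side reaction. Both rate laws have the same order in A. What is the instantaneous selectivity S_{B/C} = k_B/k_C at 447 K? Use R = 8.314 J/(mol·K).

30.5

k_B/k_C = (A_B/A_C)·exp[−(E_B−E_C)/(RT)] = (A_B/A_C)·exp[(E_C−E_B)/(RT)].
(E_C−E_B)/(RT) = (85.5−66.4)×10³/(8.314×447) = 19100/3716 = 5.139.
k_B/k_C = (1.38×10^6/7.73×10^6)·exp(5.139) = 0.1785 × 170.6 = 30.5.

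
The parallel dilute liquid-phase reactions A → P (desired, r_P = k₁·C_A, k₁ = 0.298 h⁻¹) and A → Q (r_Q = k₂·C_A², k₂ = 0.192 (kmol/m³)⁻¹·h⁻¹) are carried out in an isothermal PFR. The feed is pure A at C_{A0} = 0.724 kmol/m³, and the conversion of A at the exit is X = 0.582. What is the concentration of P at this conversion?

0.318 kmol/m³

C_A = C_{A0}(1−X) = 0.3026 kmol/m³.
Along a PFR/batch, dC_P/dC_A = −r_P/(r_P+r_Q) = −k₁/(k₁+k₂·C_A).
Integrating from C_{A0} to C_A: C_P = (0.298/0.192)·ln[(0.298+0.192·0.724)/(0.298+0.192·0.303)] = 1.552·ln(0.4370/0.3561) = 0.3178 kmol/m³.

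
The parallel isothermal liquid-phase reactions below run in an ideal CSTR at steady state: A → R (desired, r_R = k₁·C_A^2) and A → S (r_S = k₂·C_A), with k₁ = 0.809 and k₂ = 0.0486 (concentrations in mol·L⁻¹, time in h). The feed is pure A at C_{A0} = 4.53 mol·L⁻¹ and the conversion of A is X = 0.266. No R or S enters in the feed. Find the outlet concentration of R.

Exit C_A = C_{A0}(1−X) = 4.53×0.734 = 3.325 mol·L⁻¹.
A CSTR operates uniformly at the exit composition, giving r_R = 8.944 and r_S = 0.1616 (each k·C_A^n at C_A = 3.325).
Fraction of consumed A going to R: r_R/(r_R+r_S) = 0.9823.
C_R = 0.9823·C_{A0}·X = 0.9823×4.53×0.266 = 1.18 mol·L⁻¹.

1.18 mol·L⁻¹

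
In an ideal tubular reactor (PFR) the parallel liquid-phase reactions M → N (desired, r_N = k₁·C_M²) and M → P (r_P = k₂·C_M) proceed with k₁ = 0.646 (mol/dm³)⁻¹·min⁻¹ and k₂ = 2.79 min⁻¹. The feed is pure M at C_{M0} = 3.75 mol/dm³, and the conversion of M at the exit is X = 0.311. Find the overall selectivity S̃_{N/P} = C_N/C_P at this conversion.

0.730

C_M = C_{M0}(1−X) = 2.584 mol/dm³.
Along a PFR/batch, dC_P/dC_M = −r_P/(r_N+r_P) = −k₂/(k₂+k₁·C_M).
Integrating from C_{M0} to C_M: C_P = (2.79/0.646)·ln[(2.79+0.646·3.75)/(2.79+0.646·2.58)] = 4.319·ln(5.213/4.459) = 0.6742 mol/dm³.
Then C_N = (C_{M0}−C_M) − C_P = 1.166 − 0.6742 = 0.4920 mol/dm³.
S̃_{N/P} = C_N/C_P = 0.4920/0.6742 = 0.730.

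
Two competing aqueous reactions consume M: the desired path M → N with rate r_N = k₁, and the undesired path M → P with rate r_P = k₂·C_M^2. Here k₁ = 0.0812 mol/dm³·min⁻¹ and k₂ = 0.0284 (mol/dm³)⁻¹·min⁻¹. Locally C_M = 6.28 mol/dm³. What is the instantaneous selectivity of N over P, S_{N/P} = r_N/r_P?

0.0725

S_{N/P} = r_N/r_P = (k₁)/(k₂·C_M^2) = (k₁/k₂)·C_M^-2.
= (0.0812) / (0.0284×6.280^2) = 0.08120/1.120 = 0.0725.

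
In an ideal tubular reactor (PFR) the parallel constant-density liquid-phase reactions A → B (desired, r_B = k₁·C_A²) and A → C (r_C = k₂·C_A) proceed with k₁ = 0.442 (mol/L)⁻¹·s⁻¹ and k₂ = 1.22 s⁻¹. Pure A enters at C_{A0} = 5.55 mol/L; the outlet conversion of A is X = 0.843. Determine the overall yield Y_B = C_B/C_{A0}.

0.431

C_A = C_{A0}(1−X) = 0.8714 mol/L.
Along a PFR/batch, dC_C/dC_A = −r_C/(r_B+r_C) = −k₂/(k₂+k₁·C_A).
Integrating from C_{A0} to C_A: C_C = (1.22/0.442)·ln[(1.22+0.442·5.55)/(1.22+0.442·0.871)] = 2.760·ln(3.673/1.605) = 2.285 mol/L.
Then C_B = (C_{A0}−C_A) − C_C = 4.679 − 2.285 = 2.394 mol/L.
Y_B = C_B/C_{A0} = 2.394/5.55 = 0.431.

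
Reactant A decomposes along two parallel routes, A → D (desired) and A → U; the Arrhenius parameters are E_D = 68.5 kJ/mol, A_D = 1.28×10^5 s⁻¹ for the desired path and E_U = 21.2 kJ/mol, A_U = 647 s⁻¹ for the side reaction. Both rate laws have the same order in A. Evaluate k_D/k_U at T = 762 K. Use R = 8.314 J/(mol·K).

0.113

k_D/k_U = (A_D/A_U)·exp[−(E_D−E_U)/(RT)] = (A_D/A_U)·exp[(E_U−E_D)/(RT)].
(E_U−E_D)/(RT) = (21.2−68.5)×10³/(8.314×762) = -47300/6335 = -7.466.
k_D/k_U = (1.28×10^5/647)·exp(-7.466) = 197.8 × 5.721×10^-4 = 0.113.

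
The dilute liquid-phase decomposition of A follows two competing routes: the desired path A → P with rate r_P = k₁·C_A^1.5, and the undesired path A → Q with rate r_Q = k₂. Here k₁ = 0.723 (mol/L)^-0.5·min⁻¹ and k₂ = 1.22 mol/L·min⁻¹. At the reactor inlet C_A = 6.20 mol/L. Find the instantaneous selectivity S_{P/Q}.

S_{P/Q} = r_P/r_Q = (k₁·C_A^1.5)/(k₂) = (k₁/k₂)·C_A^1.5.
= (0.723×6.200^1.5) / (1.22) = 11.16/1.220 = 9.15.
Since the desired path is higher order in A, keeping C_A high (PFR or concentrated feed) favours P.

9.15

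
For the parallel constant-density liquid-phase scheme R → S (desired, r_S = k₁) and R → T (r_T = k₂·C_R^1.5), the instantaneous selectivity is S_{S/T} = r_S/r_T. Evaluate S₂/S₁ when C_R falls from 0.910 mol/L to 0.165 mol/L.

S_{S/T} = (k₁/k₂)·C_R^-1.5, so S₂/S₁ = (C_{R,2}/C_{R,1})^-1.5.
= (0.165/0.910)^(-1.5) = (0.1813)^(-1.5) = 13.0.
Selectivity toward S rises as C_R falls — low-concentration operation is favoured.

13.0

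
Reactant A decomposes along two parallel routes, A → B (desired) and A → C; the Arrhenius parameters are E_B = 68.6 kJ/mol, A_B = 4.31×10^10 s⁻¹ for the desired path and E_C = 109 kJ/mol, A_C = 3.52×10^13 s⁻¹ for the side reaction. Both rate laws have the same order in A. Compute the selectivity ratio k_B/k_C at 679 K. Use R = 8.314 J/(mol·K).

With equal orders, S_{B/C} = k_B/k_C = (A_B/A_C)·exp[(E_C−E_B)/(RT)].
(E_C−E_B)/(RT) = (109−68.6)×10³/(8.314×679) = 40400/5645 = 7.157.
k_B/k_C = (4.31×10^10/3.52×10^13)·exp(7.157) = 0.001224 × 1282 = 1.57.

1.57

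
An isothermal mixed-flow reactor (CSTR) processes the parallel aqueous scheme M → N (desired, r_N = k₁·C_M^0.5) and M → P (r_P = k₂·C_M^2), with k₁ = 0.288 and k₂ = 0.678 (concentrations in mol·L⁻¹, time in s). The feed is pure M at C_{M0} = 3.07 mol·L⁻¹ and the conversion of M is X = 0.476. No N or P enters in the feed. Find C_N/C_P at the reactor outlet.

0.208

Exit C_M = C_{M0}(1−X) = 3.07×0.524 = 1.609 mol·L⁻¹.
Rates in a CSTR are evaluated at the outlet concentration: r_N = 0.288×1.609^0.5 = 0.3653, r_P = 0.678×1.609^2 = 1.755.
Overall selectivity = C_N/C_P = r_Nτ/(r_Pτ) = r_N/r_P = 0.208.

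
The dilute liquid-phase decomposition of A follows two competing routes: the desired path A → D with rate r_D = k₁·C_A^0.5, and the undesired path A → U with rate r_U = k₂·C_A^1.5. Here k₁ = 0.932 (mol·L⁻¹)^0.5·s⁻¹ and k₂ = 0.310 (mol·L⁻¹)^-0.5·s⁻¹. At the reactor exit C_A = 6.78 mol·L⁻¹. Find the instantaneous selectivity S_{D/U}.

S_{D/U} = r_D/r_U = (k₁·C_A^0.5)/(k₂·C_A^1.5) = (k₁/k₂)·C_A⁻¹.
= (0.932×6.780^0.5) / (0.310×6.780^1.5) = 2.427/5.473 = 0.443.

0.443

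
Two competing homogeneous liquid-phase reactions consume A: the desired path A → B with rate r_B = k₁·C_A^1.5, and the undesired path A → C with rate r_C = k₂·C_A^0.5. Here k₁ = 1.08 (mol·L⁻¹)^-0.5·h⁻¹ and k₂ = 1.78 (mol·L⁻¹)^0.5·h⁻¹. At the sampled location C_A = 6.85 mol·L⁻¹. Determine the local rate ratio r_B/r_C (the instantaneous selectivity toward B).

S_{B/C} = r_B/r_C = (k₁·C_A^1.5)/(k₂·C_A^0.5) = (k₁/k₂)·C_A.
= (1.08×6.850^1.5) / (1.78×6.850^0.5) = 19.36/4.659 = 4.16.

4.16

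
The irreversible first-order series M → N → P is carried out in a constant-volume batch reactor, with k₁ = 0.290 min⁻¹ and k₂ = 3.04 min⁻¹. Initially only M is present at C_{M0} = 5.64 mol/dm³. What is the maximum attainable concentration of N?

At the optimum, C_{N,max}/C_{M0} = (k₁/k₂)^[k₂/(k₂−k₁)].
= (0.290/3.04)^(3.04/(3.04−0.290)) = (0.09539)^(1.105) = 0.07446.
C_{N,max} = 0.07446×5.64 = 0.420 mol/dm³.

0.420 mol/dm³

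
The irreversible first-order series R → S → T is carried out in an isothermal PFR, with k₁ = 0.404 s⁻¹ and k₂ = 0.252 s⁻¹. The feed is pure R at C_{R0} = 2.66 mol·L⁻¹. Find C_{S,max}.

1.22 mol·L⁻¹

Evaluating C_S at τ_opt = ln(k₂/k₁)/(k₂−k₁) gives C_{S,max}/C_{R0} = (k₁/k₂)^[k₂/(k₂−k₁)].
= (0.404/0.252)^(0.252/(0.252−0.404)) = (1.603)^(-1.658) = 0.4573.
C_{S,max} = 0.4573×2.66 = 1.22 mol·L⁻¹.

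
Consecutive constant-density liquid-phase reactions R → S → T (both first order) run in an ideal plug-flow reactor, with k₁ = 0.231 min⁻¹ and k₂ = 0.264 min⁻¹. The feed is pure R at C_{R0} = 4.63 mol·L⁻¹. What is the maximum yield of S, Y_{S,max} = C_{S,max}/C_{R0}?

At the optimum, C_{S,max}/C_{R0} = (k₁/k₂)^[k₂/(k₂−k₁)].
= (0.231/0.264)^(0.264/(0.264−0.231)) = (0.8750)^(8.000) = 0.3436.

0.344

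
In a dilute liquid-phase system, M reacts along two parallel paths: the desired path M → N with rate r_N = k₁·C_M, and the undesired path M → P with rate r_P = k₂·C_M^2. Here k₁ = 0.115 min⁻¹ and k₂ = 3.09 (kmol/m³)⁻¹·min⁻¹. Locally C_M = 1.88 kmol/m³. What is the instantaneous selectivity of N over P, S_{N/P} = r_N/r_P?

S_{N/P} = r_N/r_P = (k₁·C_M)/(k₂·C_M^2) = (k₁/k₂)·C_M⁻¹.
= (0.115×1.880) / (3.09×1.880^2) = 0.2162/10.92 = 0.0198.
The undesired path is higher order in M, so low C_M (CSTR or dilute feed) favours N.

0.0198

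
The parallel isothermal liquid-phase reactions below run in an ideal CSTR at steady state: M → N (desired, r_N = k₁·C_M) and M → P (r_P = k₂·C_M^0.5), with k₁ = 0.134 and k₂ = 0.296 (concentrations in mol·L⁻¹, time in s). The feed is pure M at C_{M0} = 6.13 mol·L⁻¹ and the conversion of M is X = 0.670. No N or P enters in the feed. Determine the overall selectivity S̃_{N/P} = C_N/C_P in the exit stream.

Exit C_M = C_{M0}(1−X) = 6.13×0.330 = 2.023 mol·L⁻¹.
In a CSTR the entire volume is at exit conditions, so r_N = 0.134×2.023 = 0.2711 and r_P = 0.296×2.023^0.5 = 0.4210.
Overall selectivity = C_N/C_P = r_Nτ/(r_Pτ) = r_N/r_P = 0.644.

0.644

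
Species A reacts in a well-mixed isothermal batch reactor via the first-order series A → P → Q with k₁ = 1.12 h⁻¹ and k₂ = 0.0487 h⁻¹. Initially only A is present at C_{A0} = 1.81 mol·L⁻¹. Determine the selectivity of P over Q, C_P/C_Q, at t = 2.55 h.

Solving the coupled first-order balances gives C_P(t) = [k₁/(k₂−k₁)]·C_{A0}·(e^(−k₁t) − e^(−k₂t)).
e^(−k₁t) = e^(−1.12×2.55) = e^(−2.856) = 0.05750; e^(−k₂t) = e^(−0.1242) = 0.8832.
C_P = 1.12×1.81/(0.0487−1.12) × (0.05750−0.8832) = (-1.892)×(-0.8257) = 1.562 mol·L⁻¹.
C_A = C_{A0}e^(−k₁t) = 0.1041 mol·L⁻¹, so C_Q = C_{A0}−C_A−C_P = 0.1434 mol·L⁻¹; C_P/C_Q = 10.9.

10.9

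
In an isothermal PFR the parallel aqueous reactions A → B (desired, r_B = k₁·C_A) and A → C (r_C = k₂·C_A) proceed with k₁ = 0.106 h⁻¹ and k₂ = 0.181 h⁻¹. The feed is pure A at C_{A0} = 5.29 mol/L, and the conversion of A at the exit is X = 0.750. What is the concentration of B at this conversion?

C_A = C_{A0}(1−X) = 1.323 mol/L.
Both paths are first order in A, so the instantaneous fraction to B is constant: dC_B/d(−C_A) = k₁/(k₁+k₂) = 0.3693.
C_B = 0.3693·(C_{A0}−C_A) = 0.3693×3.968 = 1.47 mol/L.

1.47 mol/L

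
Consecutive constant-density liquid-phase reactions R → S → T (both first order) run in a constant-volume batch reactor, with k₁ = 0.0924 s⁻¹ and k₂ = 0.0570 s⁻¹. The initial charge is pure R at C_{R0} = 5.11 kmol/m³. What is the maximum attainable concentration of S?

2.35 kmol/m³

For a first-order series the maximum intermediate yield is C_{S,max}/C_{R0} = (k₁/k₂)^[k₂/(k₂−k₁)].
= (0.0924/0.0570)^(0.0570/(0.0570−0.0924)) = (1.621)^(-1.610) = 0.4594.
C_{S,max} = 0.4594×5.11 = 2.35 kmol/m³.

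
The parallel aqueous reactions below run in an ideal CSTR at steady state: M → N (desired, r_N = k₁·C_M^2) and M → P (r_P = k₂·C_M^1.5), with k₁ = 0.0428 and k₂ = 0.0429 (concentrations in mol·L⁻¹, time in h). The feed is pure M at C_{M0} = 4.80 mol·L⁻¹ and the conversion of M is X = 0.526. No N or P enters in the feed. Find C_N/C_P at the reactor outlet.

1.50

Exit C_M = C_{M0}(1−X) = 4.80×0.474 = 2.275 mol·L⁻¹.
A CSTR operates uniformly at the exit composition, giving r_N = 0.2216 and r_P = 0.1472 (each k·C_M^n at C_M = 2.275).
Overall selectivity = C_N/C_P = r_Nτ/(r_Pτ) = r_N/r_P = 1.50.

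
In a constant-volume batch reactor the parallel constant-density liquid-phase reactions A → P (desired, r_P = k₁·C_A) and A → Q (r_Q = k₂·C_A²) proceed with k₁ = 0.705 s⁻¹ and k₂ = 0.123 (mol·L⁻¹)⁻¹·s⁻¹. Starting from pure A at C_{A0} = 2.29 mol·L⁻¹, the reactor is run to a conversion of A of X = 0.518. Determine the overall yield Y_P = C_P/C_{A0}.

C_A = C_{A0}(1−X) = 1.104 mol·L⁻¹.
Along a PFR/batch, dC_P/dC_A = −r_P/(r_P+r_Q) = −k₁/(k₁+k₂·C_A).
Integrating from C_{A0} to C_A: C_P = (0.705/0.123)·ln[(0.705+0.123·2.29)/(0.705+0.123·1.10)] = 5.732·ln(0.9867/0.8408) = 0.9172 mol·L⁻¹.
Y_P = C_P/C_{A0} = 0.9172/2.29 = 0.401.

0.401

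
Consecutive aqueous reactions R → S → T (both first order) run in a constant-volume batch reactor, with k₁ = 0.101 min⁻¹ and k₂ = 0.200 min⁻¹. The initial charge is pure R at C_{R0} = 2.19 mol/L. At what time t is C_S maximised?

The intermediate peaks when r₁ = r₂, i.e. k₁e^(−k₁t) = k₂e^(−k₂t), giving t_opt = ln(k₂/k₁)/(k₂−k₁).
= ln(0.200/0.101)/(0.200−0.101) = ln(1.980)/0.09900 = 0.6832/0.09900 = 6.90 min.

6.90 min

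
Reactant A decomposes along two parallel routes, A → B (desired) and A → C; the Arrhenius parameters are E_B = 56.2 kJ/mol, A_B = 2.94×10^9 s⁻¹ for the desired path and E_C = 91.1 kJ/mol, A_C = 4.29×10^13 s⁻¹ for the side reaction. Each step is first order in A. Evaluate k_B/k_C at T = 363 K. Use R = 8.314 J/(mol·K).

k_B/k_C = (A_B/A_C)·exp[−(E_B−E_C)/(RT)] = (A_B/A_C)·exp[(E_C−E_B)/(RT)].
(E_C−E_B)/(RT) = (91.1−56.2)×10³/(8.314×363) = 34900/3018 = 11.56.
k_B/k_C = (2.94×10^9/4.29×10^13)·exp(11.56) = 6.853×10^-5 × 1.052×10^5 = 7.21.

7.21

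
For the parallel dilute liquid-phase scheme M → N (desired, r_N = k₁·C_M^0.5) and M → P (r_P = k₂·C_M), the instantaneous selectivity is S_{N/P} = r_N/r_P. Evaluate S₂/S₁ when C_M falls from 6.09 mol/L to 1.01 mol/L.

S_{N/P} = (k₁/k₂)·C_M^-0.5, so S₂/S₁ = (C_{M,2}/C_{M,1})^-0.5.
= (1.01/6.09)^(-0.5) = (0.1658)^(-0.5) = 2.46.

2.46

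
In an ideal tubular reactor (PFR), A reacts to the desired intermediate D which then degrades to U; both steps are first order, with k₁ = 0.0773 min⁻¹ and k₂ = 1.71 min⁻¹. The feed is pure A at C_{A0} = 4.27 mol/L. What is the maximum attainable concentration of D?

At the optimum, C_{D,max}/C_{A0} = (k₁/k₂)^[k₂/(k₂−k₁)].
= (0.0773/1.71)^(1.71/(1.71−0.0773)) = (0.04520)^(1.047) = 0.03904.
C_{D,max} = 0.03904×4.27 = 0.167 mol/L.

0.167 mol/L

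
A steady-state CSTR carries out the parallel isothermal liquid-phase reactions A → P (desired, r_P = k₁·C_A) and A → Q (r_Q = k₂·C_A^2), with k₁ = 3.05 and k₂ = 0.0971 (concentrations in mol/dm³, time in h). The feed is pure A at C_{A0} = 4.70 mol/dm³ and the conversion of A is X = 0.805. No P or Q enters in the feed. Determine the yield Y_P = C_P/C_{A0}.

0.782

Exit C_A = C_{A0}(1−X) = 4.70×0.195 = 0.9165 mol/dm³.
Rates in a CSTR are evaluated at the outlet concentration: r_P = 3.05×0.9165 = 2.795, r_Q = 0.0971×0.9165^2 = 0.08156.
Fraction of consumed A going to P: r_P/(r_P+r_Q) = 0.9716.
C_P = 0.9716·C_{A0}·X = 0.9716×4.70×0.805 = 3.68 mol/dm³; Y_P = C_P/C_{A0} = 0.782.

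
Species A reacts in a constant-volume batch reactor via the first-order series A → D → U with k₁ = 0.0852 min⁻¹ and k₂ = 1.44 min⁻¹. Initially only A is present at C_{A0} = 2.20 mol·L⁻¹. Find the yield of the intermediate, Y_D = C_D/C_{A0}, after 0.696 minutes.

0.0362

For first-order series with pure A initially, C_D(t) = k₁C_{A0}/(k₂−k₁)·(e^(−k₁t) − e^(−k₂t)).
e^(−k₁t) = e^(−0.0852×0.696) = e^(−0.05930) = 0.9424; e^(−k₂t) = e^(−1.002) = 0.3671.
C_D = 0.0852×2.20/(1.44−0.0852) × (0.9424−0.3671) = 0.1384×0.5754 = 0.07960 mol·L⁻¹.
Y_D = C_D/C_{A0} = 0.07960/2.20 = 0.0362.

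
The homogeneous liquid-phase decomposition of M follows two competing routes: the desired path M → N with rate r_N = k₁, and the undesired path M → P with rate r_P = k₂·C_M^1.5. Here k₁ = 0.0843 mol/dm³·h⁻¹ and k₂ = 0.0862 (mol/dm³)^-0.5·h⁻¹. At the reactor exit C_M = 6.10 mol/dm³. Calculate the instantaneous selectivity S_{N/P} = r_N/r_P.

0.0649

S_{N/P} = r_N/r_P = (k₁)/(k₂·C_M^1.5) = (k₁/k₂)·C_M^-1.5.
= (0.0843) / (0.0862×6.100^1.5) = 0.08430/1.299 = 0.0649.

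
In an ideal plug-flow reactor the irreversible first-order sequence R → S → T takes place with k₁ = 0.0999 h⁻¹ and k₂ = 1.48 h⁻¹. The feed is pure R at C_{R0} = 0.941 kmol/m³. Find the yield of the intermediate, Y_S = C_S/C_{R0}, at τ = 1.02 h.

For first-order series with pure R initially, C_S(τ) = k₁C_{R0}/(k₂−k₁)·(e^(−k₁τ) − e^(−k₂τ)).
e^(−k₁τ) = e^(−0.0999×1.02) = e^(−0.1019) = 0.9031; e^(−k₂τ) = e^(−1.510) = 0.2210.
C_S = 0.0999×0.941/(1.48−0.0999) × (0.9031−0.2210) = 0.06812×0.6821 = 0.04646 kmol/m³.
Y_S = C_S/C_{R0} = 0.04646/0.941 = 0.0494.

0.0494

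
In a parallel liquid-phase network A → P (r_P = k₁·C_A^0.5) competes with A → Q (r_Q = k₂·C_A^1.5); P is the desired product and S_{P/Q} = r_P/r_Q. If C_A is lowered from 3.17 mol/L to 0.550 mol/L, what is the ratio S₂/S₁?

S_{P/Q} = (k₁/k₂)·C_A⁻¹, so S₂/S₁ = (C_{A,2}/C_{A,1})⁻¹.
= 3.17/0.550 = 5.76.

5.76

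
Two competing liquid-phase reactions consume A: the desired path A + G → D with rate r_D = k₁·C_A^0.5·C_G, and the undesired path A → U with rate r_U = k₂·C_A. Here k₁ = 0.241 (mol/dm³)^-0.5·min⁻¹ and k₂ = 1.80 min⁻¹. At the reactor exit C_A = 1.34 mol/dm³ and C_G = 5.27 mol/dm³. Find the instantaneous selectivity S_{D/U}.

S_{D/U} = r_D/r_U = (k₁·C_A^0.5·C_G)/(k₂·C_A) = (k₁/k₂)·C_A^-0.5·C_G.
= (0.241×1.340^0.5×5.270) / (1.80×1.340) = 1.470/2.412 = 0.610.

0.610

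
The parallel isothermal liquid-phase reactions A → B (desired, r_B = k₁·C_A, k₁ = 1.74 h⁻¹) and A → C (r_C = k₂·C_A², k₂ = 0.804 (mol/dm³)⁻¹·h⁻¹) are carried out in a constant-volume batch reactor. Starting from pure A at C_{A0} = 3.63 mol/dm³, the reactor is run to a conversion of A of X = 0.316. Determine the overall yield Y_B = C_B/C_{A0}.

C_A = C_{A0}(1−X) = 2.483 mol/dm³.
Along a PFR/batch, dC_B/dC_A = −r_B/(r_B+r_C) = −k₁/(k₁+k₂·C_A).
Integrating from C_{A0} to C_A: C_B = (1.74/0.804)·ln[(1.74+0.804·3.63)/(1.74+0.804·2.48)] = 2.164·ln(4.659/3.736) = 0.4774 mol/dm³.
Y_B = C_B/C_{A0} = 0.4774/3.63 = 0.132.

0.132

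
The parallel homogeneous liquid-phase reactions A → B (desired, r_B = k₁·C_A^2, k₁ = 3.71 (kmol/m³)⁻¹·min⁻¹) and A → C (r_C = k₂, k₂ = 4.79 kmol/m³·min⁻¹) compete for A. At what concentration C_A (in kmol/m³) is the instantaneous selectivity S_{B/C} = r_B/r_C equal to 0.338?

S_{B/C} = (k₁/k₂)·C_A^2 ⇒ C_A = (S·k₂/k₁)^(0.5).
= (0.338×4.79/3.71)^(0.5) = (0.4364)^(0.5) = 0.661 kmol/m³.

0.661 kmol/m³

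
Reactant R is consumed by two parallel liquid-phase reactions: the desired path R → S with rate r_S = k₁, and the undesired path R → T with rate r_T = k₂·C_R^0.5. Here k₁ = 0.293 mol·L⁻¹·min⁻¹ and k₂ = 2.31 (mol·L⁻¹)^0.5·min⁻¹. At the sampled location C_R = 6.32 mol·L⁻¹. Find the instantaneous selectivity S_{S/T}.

S_{S/T} = r_S/r_T = (k₁)/(k₂·C_R^0.5) = (k₁/k₂)·C_R^-0.5.
= (0.293) / (2.31×6.320^0.5) = 0.2930/5.807 = 0.0505.

0.0505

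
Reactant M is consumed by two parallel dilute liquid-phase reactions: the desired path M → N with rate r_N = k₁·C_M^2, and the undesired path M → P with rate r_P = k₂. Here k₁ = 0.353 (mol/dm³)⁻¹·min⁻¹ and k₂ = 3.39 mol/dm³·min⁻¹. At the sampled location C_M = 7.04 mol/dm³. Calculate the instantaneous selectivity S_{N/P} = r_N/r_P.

S_{N/P} = r_N/r_P = (k₁·C_M^2)/(k₂) = (k₁/k₂)·C_M^2.
= (0.353×7.040^2) / (3.39) = 17.50/3.390 = 5.16.
Since the desired path is higher order in M, keeping C_M high (PFR or concentrated feed) favours N.

5.16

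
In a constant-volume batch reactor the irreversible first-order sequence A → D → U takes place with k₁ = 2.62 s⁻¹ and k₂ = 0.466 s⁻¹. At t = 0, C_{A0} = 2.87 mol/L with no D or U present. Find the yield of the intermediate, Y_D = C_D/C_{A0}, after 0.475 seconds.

0.624

For first-order series with pure A initially, C_D(t) = k₁C_{A0}/(k₂−k₁)·(e^(−k₁t) − e^(−k₂t)).
e^(−k₁t) = e^(−2.62×0.475) = e^(−1.244) = 0.2881; e^(−k₂t) = e^(−0.2213) = 0.8014.
C_D = 2.62×2.87/(0.466−2.62) × (0.2881−0.8014) = (-3.491)×(-0.5134) = 1.792 mol/L.
Y_D = C_D/C_{A0} = 1.792/2.87 = 0.624.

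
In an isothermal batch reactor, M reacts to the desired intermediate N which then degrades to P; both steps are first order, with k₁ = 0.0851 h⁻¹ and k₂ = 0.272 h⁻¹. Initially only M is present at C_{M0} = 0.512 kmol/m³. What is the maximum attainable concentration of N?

For a first-order series the maximum intermediate yield is C_{N,max}/C_{M0} = (k₁/k₂)^[k₂/(k₂−k₁)].
= (0.0851/0.272)^(0.272/(0.272−0.0851)) = (0.3129)^(1.455) = 0.1843.
C_{N,max} = 0.1843×0.512 = 0.0944 kmol/m³.

0.0944 kmol/m³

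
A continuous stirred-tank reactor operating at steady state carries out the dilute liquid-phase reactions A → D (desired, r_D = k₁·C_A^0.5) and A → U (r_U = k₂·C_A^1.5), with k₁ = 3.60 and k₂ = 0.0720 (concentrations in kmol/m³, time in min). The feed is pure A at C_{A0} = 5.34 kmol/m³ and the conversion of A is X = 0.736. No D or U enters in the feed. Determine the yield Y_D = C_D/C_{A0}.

Exit C_A = C_{A0}(1−X) = 5.34×0.264 = 1.410 kmol/m³.
A CSTR operates uniformly at the exit composition, giving r_D = 4.274 and r_U = 0.1205 (each k·C_A^n at C_A = 1.410).
Fraction of consumed A going to D: r_D/(r_D+r_U) = 0.9726.
C_D = 0.9726·C_{A0}·X = 0.9726×5.34×0.736 = 3.82 kmol/m³; Y_D = C_D/C_{A0} = 0.716.

0.716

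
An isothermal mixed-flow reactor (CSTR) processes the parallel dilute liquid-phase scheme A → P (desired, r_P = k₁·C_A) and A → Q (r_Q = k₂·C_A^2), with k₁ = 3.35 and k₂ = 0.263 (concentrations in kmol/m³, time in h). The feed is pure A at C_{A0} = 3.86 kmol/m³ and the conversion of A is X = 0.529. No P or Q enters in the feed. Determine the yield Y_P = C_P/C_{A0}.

0.463

Exit C_A = C_{A0}(1−X) = 3.86×0.471 = 1.818 kmol/m³.
Rates in a CSTR are evaluated at the outlet concentration: r_P = 3.35×1.818 = 6.091, r_Q = 0.263×1.818^2 = 0.8693.
Fraction of consumed A going to P: r_P/(r_P+r_Q) = 0.8751.
C_P = 0.8751·C_{A0}·X = 0.8751×3.86×0.529 = 1.79 kmol/m³; Y_P = C_P/C_{A0} = 0.463.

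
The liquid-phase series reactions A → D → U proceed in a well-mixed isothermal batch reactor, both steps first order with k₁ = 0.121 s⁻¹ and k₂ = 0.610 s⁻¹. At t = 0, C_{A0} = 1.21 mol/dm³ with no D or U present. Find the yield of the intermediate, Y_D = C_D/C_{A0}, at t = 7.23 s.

The intermediate concentration in a first-order A→B→C sequence is C_D = k₁C_{A0}(e^(−k₁t) − e^(−k₂t))/(k₂−k₁).
e^(−k₁t) = e^(−0.121×7.23) = e^(−0.8748) = 0.4169; e^(−k₂t) = e^(−4.410) = 0.01215.
C_D = 0.121×1.21/(0.610−0.121) × (0.4169−0.01215) = 0.2994×0.4048 = 0.1212 mol/dm³.
Y_D = C_D/C_{A0} = 0.1212/1.21 = 0.100.

0.100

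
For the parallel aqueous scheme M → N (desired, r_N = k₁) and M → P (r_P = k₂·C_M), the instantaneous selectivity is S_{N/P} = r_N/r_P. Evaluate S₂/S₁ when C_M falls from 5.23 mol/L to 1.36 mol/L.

S_{N/P} = (k₁/k₂)·C_M⁻¹, so S₂/S₁ = (C_{M,2}/C_{M,1})⁻¹.
= 5.23/1.36 = 3.85.
Selectivity toward N rises as C_M falls — low-concentration operation is favoured.

3.85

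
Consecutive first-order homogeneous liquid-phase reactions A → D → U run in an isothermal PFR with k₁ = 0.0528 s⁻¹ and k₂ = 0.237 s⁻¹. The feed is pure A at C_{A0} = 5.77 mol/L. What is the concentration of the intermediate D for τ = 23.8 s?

The intermediate concentration in a first-order A→B→C sequence is C_D = k₁C_{A0}(e^(−k₁τ) − e^(−k₂τ))/(k₂−k₁).
e^(−k₁τ) = e^(−0.0528×23.8) = e^(−1.257) = 0.2846; e^(−k₂τ) = e^(−5.641) = 0.003551.
C_D = 0.0528×5.77/(0.237−0.0528) × (0.2846−0.003551) = 1.654×0.2811 = 0.4649 mol/L.

0.465 mol/L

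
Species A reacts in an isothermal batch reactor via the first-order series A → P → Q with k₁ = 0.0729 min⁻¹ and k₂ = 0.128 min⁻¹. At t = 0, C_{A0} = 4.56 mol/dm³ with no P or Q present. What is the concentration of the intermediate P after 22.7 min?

0.823 mol/dm³

Solving the coupled first-order balances gives C_P(t) = [k₁/(k₂−k₁)]·C_{A0}·(e^(−k₁t) − e^(−k₂t)).
e^(−k₁t) = e^(−0.0729×22.7) = e^(−1.655) = 0.1911; e^(−k₂t) = e^(−2.906) = 0.05472.
C_P = 0.0729×4.56/(0.128−0.0729) × (0.1911−0.05472) = 6.033×0.1364 = 0.8230 mol/dm³.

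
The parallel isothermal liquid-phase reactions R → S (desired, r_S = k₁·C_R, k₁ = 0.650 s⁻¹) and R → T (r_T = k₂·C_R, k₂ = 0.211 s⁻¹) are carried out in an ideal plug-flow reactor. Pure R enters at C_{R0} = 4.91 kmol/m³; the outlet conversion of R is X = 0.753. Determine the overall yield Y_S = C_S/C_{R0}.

C_R = C_{R0}(1−X) = 1.213 kmol/m³.
Both paths are first order in R, so the instantaneous fraction to S is constant: dC_S/d(−C_R) = k₁/(k₁+k₂) = 0.7549.
C_S = 0.7549·(C_{R0}−C_R) = 0.7549×3.697 = 2.79 kmol/m³.
Y_S = C_S/C_{R0} = 2.791/4.91 = 0.568.

0.568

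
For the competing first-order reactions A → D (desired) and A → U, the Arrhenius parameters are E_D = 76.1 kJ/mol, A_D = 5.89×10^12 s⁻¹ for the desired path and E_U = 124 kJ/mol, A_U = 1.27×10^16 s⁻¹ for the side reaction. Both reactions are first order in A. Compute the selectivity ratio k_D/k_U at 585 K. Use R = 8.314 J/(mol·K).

8.78

Since both paths have the same order in A, the concentration cancels and S_{D/U} = k_D/k_U = (A_D/A_U)·exp[(E_U−E_D)/(RT)].
(E_U−E_D)/(RT) = (124−76.1)×10³/(8.314×585) = 47900/4864 = 9.848.
k_D/k_U = (5.89×10^12/1.27×10^16)·exp(9.848) = 4.638×10^-4 × 18930 = 8.78.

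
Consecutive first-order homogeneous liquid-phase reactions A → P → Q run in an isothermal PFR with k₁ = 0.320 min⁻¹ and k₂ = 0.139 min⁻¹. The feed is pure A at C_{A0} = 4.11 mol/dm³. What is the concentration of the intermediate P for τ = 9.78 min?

1.55 mol/dm³

The intermediate concentration in a first-order A→B→C sequence is C_P = k₁C_{A0}(e^(−k₁τ) − e^(−k₂τ))/(k₂−k₁).
e^(−k₁τ) = e^(−0.320×9.78) = e^(−3.130) = 0.04374; e^(−k₂τ) = e^(−1.359) = 0.2568.
C_P = 0.320×4.11/(0.139−0.320) × (0.04374−0.2568) = (-7.266)×(-0.2131) = 1.548 mol/dm³.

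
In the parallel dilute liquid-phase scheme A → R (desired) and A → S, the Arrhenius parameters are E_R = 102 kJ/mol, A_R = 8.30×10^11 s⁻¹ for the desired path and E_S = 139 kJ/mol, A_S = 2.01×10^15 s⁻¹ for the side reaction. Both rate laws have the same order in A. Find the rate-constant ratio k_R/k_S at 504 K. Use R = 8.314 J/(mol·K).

With equal orders, S_{R/S} = k_R/k_S = (A_R/A_S)·exp[(E_S−E_R)/(RT)].
(E_S−E_R)/(RT) = (139−102)×10³/(8.314×504) = 37000/4190 = 8.830.
k_R/k_S = (8.30×10^11/2.01×10^15)·exp(8.830) = 4.129×10^-4 × 6836 = 2.82.

2.82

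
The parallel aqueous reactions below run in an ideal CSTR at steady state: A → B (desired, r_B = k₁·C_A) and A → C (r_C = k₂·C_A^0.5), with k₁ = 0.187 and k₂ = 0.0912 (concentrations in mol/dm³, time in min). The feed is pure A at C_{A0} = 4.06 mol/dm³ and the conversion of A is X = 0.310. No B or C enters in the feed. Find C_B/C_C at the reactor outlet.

Exit C_A = C_{A0}(1−X) = 4.06×0.690 = 2.801 mol/dm³.
Rates in a CSTR are evaluated at the outlet concentration: r_B = 0.187×2.801 = 0.5239, r_C = 0.0912×2.801^0.5 = 0.1526.
Overall selectivity = C_B/C_C = r_Bτ/(r_Cτ) = r_B/r_C = 3.43.

3.43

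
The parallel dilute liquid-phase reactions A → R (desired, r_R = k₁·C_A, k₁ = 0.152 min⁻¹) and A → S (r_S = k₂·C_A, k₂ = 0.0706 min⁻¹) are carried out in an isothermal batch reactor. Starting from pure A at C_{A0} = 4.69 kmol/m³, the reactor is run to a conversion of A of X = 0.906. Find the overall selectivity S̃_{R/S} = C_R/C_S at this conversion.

2.15

C_A = C_{A0}(1−X) = 0.4409 kmol/m³.
Both paths are first order in A, so the instantaneous fraction to R is constant: dC_R/d(−C_A) = k₁/(k₁+k₂) = 0.6828.
C_R = 0.6828·(C_{A0}−C_A) = 0.6828×4.249 = 2.90 kmol/m³.
C_S = (C_{A0}−C_A)−C_R = 1.348 kmol/m³; S̃_{R/S} = 2.901/1.348 = 2.15.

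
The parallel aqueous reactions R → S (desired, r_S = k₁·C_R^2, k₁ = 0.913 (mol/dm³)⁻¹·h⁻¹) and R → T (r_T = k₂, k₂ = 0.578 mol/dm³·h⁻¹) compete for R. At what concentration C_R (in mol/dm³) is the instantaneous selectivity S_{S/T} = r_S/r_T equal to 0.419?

S_{S/T} = (k₁/k₂)·C_R^2 ⇒ C_R = (S·k₂/k₁)^(0.5).
= (0.419×0.578/0.913)^(0.5) = (0.2653)^(0.5) = 0.515 mol/dm³.

0.515 mol/dm³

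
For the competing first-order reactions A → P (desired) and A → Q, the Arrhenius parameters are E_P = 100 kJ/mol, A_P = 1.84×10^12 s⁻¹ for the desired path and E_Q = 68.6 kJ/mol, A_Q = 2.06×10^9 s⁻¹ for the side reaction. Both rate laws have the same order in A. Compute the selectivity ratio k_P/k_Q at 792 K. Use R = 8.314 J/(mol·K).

With equal orders, S_{P/Q} = k_P/k_Q = (A_P/A_Q)·exp[(E_Q−E_P)/(RT)].
(E_Q−E_P)/(RT) = (68.6−100)×10³/(8.314×792) = -31400/6585 = -4.769.
k_P/k_Q = (1.84×10^12/2.06×10^9)·exp(-4.769) = 893.2 × 0.008492 = 7.59.

7.59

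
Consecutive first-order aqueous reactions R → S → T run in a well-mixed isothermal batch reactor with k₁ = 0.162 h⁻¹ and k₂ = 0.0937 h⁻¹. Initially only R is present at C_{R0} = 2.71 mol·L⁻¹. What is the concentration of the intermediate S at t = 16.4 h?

0.932 mol·L⁻¹

For first-order series with pure R initially, C_S(t) = k₁C_{R0}/(k₂−k₁)·(e^(−k₁t) − e^(−k₂t)).
e^(−k₁t) = e^(−0.162×16.4) = e^(−2.657) = 0.07017; e^(−k₂t) = e^(−1.537) = 0.2151.
C_S = 0.162×2.71/(0.0937−0.162) × (0.07017−0.2151) = (-6.428)×(-0.1449) = 0.9315 mol·L⁻¹.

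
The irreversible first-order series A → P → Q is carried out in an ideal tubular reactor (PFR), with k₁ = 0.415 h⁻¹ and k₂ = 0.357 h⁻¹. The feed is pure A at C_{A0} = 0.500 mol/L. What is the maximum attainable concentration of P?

0.198 mol/L

Evaluating C_P at τ_opt = ln(k₂/k₁)/(k₂−k₁) gives C_{P,max}/C_{A0} = (k₁/k₂)^[k₂/(k₂−k₁)].
= (0.415/0.357)^(0.357/(0.357−0.415)) = (1.162)^(-6.155) = 0.3959.
C_{P,max} = 0.3959×0.500 = 0.198 mol/L.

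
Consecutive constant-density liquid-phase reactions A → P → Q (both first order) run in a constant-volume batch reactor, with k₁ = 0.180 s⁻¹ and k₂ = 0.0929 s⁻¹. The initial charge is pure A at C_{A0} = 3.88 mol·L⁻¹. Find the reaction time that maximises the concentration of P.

7.59 s

The intermediate peaks when r₁ = r₂, i.e. k₁e^(−k₁t) = k₂e^(−k₂t), giving t_opt = ln(k₂/k₁)/(k₂−k₁).
= ln(0.0929/0.180)/(0.0929−0.180) = ln(0.5161)/-0.08710 = -0.6614/-0.08710 = 7.59 s.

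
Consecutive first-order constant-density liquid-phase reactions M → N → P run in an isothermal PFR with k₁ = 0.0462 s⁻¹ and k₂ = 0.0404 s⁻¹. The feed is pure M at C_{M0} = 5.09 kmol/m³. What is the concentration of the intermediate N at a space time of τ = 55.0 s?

The intermediate concentration in a first-order A→B→C sequence is C_N = k₁C_{M0}(e^(−k₁τ) − e^(−k₂τ))/(k₂−k₁).
e^(−k₁τ) = e^(−0.0462×55.0) = e^(−2.541) = 0.07879; e^(−k₂τ) = e^(−2.222) = 0.1084.
C_N = 0.0462×5.09/(0.0404−0.0462) × (0.07879−0.1084) = (-40.54)×(-0.02960) = 1.200 kmol/m³.

1.20 kmol/m³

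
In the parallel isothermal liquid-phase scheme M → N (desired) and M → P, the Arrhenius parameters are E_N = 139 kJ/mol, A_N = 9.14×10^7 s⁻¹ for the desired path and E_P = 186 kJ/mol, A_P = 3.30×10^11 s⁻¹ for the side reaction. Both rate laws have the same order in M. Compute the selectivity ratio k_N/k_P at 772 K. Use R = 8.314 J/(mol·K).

0.419

k_N/k_P = (A_N/A_P)·exp[−(E_N−E_P)/(RT)] = (A_N/A_P)·exp[(E_P−E_N)/(RT)].
(E_P−E_N)/(RT) = (186−139)×10³/(8.314×772) = 47000/6418 = 7.323.
k_N/k_P = (9.14×10^7/3.30×10^11)·exp(7.323) = 2.770×10^-4 × 1514 = 0.419.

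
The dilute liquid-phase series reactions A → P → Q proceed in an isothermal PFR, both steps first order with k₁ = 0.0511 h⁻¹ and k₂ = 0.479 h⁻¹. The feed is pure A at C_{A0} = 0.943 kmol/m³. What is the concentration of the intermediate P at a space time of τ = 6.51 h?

0.0758 kmol/m³

The intermediate concentration in a first-order A→B→C sequence is C_P = k₁C_{A0}(e^(−k₁τ) − e^(−k₂τ))/(k₂−k₁).
e^(−k₁τ) = e^(−0.0511×6.51) = e^(−0.3327) = 0.7170; e^(−k₂τ) = e^(−3.118) = 0.04423.
C_P = 0.0511×0.943/(0.479−0.0511) × (0.7170−0.04423) = 0.1126×0.6728 = 0.07576 kmol/m³.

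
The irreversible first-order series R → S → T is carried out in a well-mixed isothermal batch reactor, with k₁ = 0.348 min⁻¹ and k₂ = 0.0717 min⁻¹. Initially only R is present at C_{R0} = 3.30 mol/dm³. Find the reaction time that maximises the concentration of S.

The intermediate peaks when r₁ = r₂, i.e. k₁e^(−k₁t) = k₂e^(−k₂t), giving t_opt = ln(k₂/k₁)/(k₂−k₁).
= ln(0.0717/0.348)/(0.0717−0.348) = ln(0.2060)/-0.2763 = -1.580/-0.2763 = 5.72 min.

5.72 min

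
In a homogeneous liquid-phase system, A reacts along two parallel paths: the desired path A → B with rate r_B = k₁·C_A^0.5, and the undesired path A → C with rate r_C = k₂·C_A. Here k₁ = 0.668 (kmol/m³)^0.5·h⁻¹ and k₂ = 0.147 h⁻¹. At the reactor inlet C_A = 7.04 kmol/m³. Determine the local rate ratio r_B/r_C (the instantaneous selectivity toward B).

1.71

S_{B/C} = r_B/r_C = (k₁·C_A^0.5)/(k₂·C_A) = (k₁/k₂)·C_A^-0.5.
= (0.668×7.040^0.5) / (0.147×7.040) = 1.772/1.035 = 1.71.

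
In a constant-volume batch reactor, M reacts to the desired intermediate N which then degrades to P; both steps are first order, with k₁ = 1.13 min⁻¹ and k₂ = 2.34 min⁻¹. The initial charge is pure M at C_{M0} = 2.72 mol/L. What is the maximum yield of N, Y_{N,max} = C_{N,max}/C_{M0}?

For a first-order series the maximum intermediate yield is C_{N,max}/C_{M0} = (k₁/k₂)^[k₂/(k₂−k₁)].
= (1.13/2.34)^(2.34/(2.34−1.13)) = (0.4829)^(1.934) = 0.2447.

0.245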